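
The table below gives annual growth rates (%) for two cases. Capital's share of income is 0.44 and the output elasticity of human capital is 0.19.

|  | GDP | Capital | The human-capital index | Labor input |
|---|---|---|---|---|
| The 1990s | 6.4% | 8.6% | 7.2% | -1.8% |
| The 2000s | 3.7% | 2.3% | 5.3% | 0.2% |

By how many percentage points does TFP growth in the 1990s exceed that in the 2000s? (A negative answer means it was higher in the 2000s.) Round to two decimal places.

0.31 percentage points

Labor's share = 1 − 0.44 − 0.19 = 0.37.
The 1990s: TFP = 6.4 − 3.784 − 1.368 + 0.666 = 1.914%.
The 2000s: TFP = 3.7 − 1.012 − 1.007 − 0.074 = 1.607%.
Difference = 1.914 − (1.607) = 0.307 pp.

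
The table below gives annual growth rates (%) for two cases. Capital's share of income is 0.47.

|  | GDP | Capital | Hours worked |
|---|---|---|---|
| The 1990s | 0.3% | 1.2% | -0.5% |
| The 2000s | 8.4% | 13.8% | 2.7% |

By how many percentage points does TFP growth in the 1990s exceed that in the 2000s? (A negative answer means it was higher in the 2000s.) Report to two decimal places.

-0.48 percentage points

Labor's share = 1 − 0.47 = 0.53.
The 1990s: TFP = 0.3 − 0.564 + 0.265 = 0.001%.
The 2000s: TFP = 8.4 − 6.486 − 1.431 = 0.483%.
Difference = 0.001 − (0.483) = -0.482 pp.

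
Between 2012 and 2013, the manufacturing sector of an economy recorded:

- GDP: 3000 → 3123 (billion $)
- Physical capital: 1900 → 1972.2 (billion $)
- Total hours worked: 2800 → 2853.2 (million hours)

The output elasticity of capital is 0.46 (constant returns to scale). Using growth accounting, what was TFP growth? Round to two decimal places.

TFP grew 1.33%.

GDP growth = (3123 − 3000) / 3000 = 4.1%.
Physical capital growth = (1972.2 − 1900) / 1900 = 3.8%.
Total hours worked growth = (2853.2 − 2800) / 2800 = 1.9%.
Labor's share = 1 − 0.46 = 0.54.
Physical capital: 0.46 × 3.8 = 1.748 pp.
Total hours worked: 0.54 × 1.9 = 1.026 pp.
TFP growth = 4.1 − 2.774 = 1.326%.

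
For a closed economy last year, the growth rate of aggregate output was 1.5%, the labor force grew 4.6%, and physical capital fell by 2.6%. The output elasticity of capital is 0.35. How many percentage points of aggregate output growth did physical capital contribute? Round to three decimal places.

Contribution = share × growth = 0.35 × (-2.6) = -0.91 pp.

-0.910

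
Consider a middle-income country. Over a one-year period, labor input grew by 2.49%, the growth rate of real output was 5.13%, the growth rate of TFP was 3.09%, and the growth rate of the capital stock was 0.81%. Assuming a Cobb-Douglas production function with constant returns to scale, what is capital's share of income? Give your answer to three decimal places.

0.268

gY = gA + α·gK + (1−α)·gL, so gY − gA − gL = α(gK − gL).
5.13 − 3.09 − 2.49 = α × (0.81 − 2.49).
-0.45 = -1.68 α, so α = 0.26786.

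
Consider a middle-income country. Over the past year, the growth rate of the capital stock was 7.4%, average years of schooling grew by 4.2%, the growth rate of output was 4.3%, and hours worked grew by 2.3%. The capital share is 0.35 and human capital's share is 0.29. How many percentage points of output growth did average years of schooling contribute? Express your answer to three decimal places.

Contribution = share × growth = 0.29 × 4.2 = 1.218 pp.

1.218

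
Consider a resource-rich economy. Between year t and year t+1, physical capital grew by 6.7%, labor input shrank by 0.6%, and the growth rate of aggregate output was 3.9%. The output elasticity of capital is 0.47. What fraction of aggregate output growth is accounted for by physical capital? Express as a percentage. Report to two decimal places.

Physical capital accounted for 80.74% of growth.

Physical capital contributed 0.47 × 6.7 = 3.149 pp.
Share of growth = 3.149 / 3.9 × 100 = 80.7436%.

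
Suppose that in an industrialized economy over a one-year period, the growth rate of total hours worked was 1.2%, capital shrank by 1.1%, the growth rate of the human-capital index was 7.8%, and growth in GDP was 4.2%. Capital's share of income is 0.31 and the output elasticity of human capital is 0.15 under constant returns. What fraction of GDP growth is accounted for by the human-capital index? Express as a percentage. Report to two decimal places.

27.86%

The human-capital index contributed 0.15 × 7.8 = 1.17 pp.
Share of growth = 1.17 / 4.2 × 100 = 27.8571%.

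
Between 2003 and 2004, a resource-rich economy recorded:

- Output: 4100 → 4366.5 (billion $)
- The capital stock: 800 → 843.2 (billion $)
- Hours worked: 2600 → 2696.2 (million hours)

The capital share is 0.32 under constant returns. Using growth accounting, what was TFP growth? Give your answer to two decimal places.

TFP growth was 2.26%.

Output growth = (4366.5 − 4100) / 4100 = 6.5%.
The capital stock growth = (843.2 − 800) / 800 = 5.4%.
Hours worked growth = (2696.2 − 2600) / 2600 = 3.7%.
Labor's share = 1 − 0.32 = 0.68.
The capital stock: 0.32 × 5.4 = 1.728 pp.
Hours worked: 0.68 × 3.7 = 2.516 pp.
TFP growth = 6.5 − 4.244 = 2.256%.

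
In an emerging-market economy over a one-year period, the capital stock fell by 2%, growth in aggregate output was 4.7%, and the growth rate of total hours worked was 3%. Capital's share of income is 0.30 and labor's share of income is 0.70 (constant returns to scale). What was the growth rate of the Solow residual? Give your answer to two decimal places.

Labor's share = 1 − 0.3 = 0.7.
The capital stock: 0.3 × (-2) = -0.6 pp.
Total hours worked: 0.7 × 3 = 2.1 pp.
TFP growth = 4.7 − 1.5 = 3.2%.

The Solow residual growth was 3.20%.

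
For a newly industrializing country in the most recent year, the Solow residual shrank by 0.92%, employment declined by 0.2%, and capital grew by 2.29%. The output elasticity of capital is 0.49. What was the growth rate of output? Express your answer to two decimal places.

Output growth was 0.10%.

Labor's share = 1 − 0.49 = 0.51.
Capital: 0.49 × 2.29 = 1.1221 pp.
Employment: 0.51 × (-0.2) = -0.102 pp.
Output growth = -0.92 + 1.0201 = 0.1001%.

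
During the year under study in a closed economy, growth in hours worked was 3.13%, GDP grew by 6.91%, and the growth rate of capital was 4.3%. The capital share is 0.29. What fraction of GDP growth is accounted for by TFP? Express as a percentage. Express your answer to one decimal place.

Labor's share = 1 − 0.29 = 0.71.
Capital: 0.29 × 4.3 = 1.247 pp.
Hours worked: 0.71 × 3.13 = 2.2223 pp.
TFP growth = 6.91 − 3.4693 = 3.4407%.
TFP share of growth = 3.4407 / 6.91 × 100 = 49.793%.

TFP accounted for 49.8% of growth.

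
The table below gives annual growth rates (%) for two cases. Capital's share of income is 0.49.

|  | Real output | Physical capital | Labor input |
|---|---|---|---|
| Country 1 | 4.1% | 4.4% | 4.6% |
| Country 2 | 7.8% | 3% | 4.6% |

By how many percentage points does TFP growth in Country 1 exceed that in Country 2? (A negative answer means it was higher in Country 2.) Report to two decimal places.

-4.39 percentage points

Labor's share = 1 − 0.49 = 0.51.
Country 1: TFP = 4.1 − 2.156 − 2.346 = -0.402%.
Country 2: TFP = 7.8 − 1.47 − 2.346 = 3.984%.
Difference = -0.402 − (3.984) = -4.386 pp.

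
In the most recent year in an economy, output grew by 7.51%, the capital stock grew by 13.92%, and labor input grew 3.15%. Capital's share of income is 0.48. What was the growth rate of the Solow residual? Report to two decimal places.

-0.81%

Labor's share = 1 − 0.48 = 0.52.
The capital stock: 0.48 × 13.92 = 6.6816 pp.
Labor input: 0.52 × 3.15 = 1.638 pp.
TFP growth = 7.51 − 8.3196 = -0.8096%.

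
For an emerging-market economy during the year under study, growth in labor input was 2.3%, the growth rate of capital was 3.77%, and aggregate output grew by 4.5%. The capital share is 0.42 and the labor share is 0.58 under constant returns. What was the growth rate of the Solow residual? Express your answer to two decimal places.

1.58%

Labor's share = 1 − 0.42 = 0.58.
Capital: 0.42 × 3.77 = 1.5834 pp.
Labor input: 0.58 × 2.3 = 1.334 pp.
TFP growth = 4.5 − 2.9174 = 1.5826%.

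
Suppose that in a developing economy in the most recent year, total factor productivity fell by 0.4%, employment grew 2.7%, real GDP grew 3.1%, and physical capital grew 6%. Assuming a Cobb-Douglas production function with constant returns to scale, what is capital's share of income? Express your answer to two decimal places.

α = 0.24

gY = gA + α·gK + (1−α)·gL, so gY − gA − gL = α(gK − gL).
3.1 + 0.4 − 2.7 = α × (6 − 2.7).
0.8 = 3.3 α, so α = 0.2424.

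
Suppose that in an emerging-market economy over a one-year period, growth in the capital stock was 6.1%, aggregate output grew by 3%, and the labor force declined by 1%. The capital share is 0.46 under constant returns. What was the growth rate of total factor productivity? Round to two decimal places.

Labor's share = 1 − 0.46 = 0.54.
The capital stock: 0.46 × 6.1 = 2.806 pp.
The labor force: 0.54 × (-1) = -0.54 pp.
TFP growth = 3 − 2.266 = 0.734%.

0.73%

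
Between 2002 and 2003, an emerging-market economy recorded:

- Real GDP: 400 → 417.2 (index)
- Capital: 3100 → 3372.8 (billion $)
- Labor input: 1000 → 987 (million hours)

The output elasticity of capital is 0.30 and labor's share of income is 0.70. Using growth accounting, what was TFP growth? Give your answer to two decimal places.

Real GDP growth = (417.2 − 400) / 400 = 4.3%.
Capital growth = (3372.8 − 3100) / 3100 = 8.8%.
Labor input growth = (987 − 1000) / 1000 = -1.3%.
Labor's share = 1 − 0.3 = 0.7.
Capital: 0.3 × 8.8 = 2.64 pp.
Labor input: 0.7 × (-1.3) = -0.91 pp.
TFP growth = 4.3 − 1.73 = 2.57%.

TFP growth was 2.57%.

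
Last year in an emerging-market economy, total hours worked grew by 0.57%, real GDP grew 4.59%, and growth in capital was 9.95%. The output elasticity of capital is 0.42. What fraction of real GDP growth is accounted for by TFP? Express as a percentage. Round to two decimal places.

Labor's share = 1 − 0.42 = 0.58.
Capital: 0.42 × 9.95 = 4.179 pp.
Total hours worked: 0.58 × 0.57 = 0.3306 pp.
TFP growth = 4.59 − 4.5096 = 0.0804%.
TFP share of growth = 0.0804 / 4.59 × 100 = 1.7516%.

1.75%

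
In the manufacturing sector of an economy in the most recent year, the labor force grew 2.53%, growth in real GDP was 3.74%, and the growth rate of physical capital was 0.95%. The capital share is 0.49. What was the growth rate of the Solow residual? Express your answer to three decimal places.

1.984%

Labor's share = 1 − 0.49 = 0.51.
Physical capital: 0.49 × 0.95 = 0.4655 pp.
The labor force: 0.51 × 2.53 = 1.2903 pp.
TFP growth = 3.74 − 1.7558 = 1.9842%.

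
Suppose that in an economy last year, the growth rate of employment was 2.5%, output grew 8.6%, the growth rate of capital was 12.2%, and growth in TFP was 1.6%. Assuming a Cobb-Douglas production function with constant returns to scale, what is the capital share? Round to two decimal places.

0.46

gY = gA + α·gK + (1−α)·gL, so gY − gA − gL = α(gK − gL).
8.6 − 1.6 − 2.5 = α × (12.2 − 2.5).
4.5 = 9.7 α, so α = 0.4639.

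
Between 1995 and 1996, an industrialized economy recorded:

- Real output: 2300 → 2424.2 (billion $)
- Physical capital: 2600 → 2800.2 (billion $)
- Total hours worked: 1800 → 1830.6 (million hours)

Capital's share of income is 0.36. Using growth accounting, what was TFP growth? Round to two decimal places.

Real output growth = (2424.2 − 2300) / 2300 = 5.4%.
Physical capital growth = (2800.2 − 2600) / 2600 = 7.7%.
Total hours worked growth = (1830.6 − 1800) / 1800 = 1.7%.
Labor's share = 1 − 0.36 = 0.64.
Physical capital: 0.36 × 7.7 = 2.772 pp.
Total hours worked: 0.64 × 1.7 = 1.088 pp.
TFP growth = 5.4 − 3.86 = 1.54%.

1.54%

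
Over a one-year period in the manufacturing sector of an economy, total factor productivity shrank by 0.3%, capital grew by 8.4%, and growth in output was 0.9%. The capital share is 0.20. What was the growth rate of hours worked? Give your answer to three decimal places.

Labor's share = 1 − 0.2 = 0.8.
gY = gA + 0.2×8.4 + 0.8×g.
0.8×g = 0.9 + 0.3 − 1.68 = -0.48.
g = -0.48 / 0.8 = -0.6%.

-0.600%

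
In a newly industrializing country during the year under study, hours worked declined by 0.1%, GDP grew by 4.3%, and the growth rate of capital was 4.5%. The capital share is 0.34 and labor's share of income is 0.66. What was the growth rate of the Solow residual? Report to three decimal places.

The Solow residual growth was 2.836%.

Labor's share = 1 − 0.34 = 0.66.
Capital: 0.34 × 4.5 = 1.53 pp.
Hours worked: 0.66 × (-0.1) = -0.066 pp.
TFP growth = 4.3 − 1.464 = 2.836%.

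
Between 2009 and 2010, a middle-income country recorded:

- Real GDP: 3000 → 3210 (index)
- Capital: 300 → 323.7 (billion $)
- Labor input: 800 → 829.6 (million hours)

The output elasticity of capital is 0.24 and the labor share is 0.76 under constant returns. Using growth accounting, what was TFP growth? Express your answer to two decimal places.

Real GDP growth = (3210 − 3000) / 3000 = 7%.
Capital growth = (323.7 − 300) / 300 = 7.9%.
Labor input growth = (829.6 − 800) / 800 = 3.7%.
Labor's share = 1 − 0.24 = 0.76.
Capital: 0.24 × 7.9 = 1.896 pp.
Labor input: 0.76 × 3.7 = 2.812 pp.
TFP growth = 7 − 4.708 = 2.292%.

2.29%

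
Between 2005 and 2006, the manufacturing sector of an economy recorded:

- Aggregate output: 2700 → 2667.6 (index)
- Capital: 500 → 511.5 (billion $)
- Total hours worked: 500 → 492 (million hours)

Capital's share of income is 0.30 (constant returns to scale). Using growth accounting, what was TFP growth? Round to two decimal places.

-0.77%

Aggregate output growth = (2667.6 − 2700) / 2700 = -1.2%.
Capital growth = (511.5 − 500) / 500 = 2.3%.
Total hours worked growth = (492 − 500) / 500 = -1.6%.
Labor's share = 1 − 0.3 = 0.7.
Capital: 0.3 × 2.3 = 0.69 pp.
Total hours worked: 0.7 × (-1.6) = -1.12 pp.
TFP growth = -1.2 + 0.43 = -0.77%.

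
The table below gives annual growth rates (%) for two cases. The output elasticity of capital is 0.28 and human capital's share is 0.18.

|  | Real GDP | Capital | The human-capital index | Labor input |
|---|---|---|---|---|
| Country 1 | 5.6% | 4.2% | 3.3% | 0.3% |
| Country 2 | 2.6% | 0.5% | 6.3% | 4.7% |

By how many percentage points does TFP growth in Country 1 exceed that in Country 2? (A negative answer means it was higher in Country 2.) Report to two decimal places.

Labor's share = 1 − 0.28 − 0.18 = 0.54.
Country 1: TFP = 5.6 − 1.176 − 0.594 − 0.162 = 3.668%.
Country 2: TFP = 2.6 − 0.14 − 1.134 − 2.538 = -1.212%.
Difference = 3.668 − (-1.212) = 4.88 pp.

4.88 percentage points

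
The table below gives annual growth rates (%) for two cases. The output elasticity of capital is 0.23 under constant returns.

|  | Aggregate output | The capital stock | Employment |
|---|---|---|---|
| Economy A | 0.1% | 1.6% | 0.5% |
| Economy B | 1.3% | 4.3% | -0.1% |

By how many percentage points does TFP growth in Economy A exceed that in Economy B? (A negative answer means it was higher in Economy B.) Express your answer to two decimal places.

-1.04 percentage points

Labor's share = 1 − 0.23 = 0.77.
Economy A: TFP = 0.1 − 0.368 − 0.385 = -0.653%.
Economy B: TFP = 1.3 − 0.989 + 0.077 = 0.388%.
Difference = -0.653 − (0.388) = -1.041 pp.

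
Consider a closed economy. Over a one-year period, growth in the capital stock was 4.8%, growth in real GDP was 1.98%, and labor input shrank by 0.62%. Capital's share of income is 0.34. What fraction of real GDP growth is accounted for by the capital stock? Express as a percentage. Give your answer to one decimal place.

The capital stock accounted for 82.4% of growth.

The capital stock contributed 0.34 × 4.8 = 1.632 pp.
Share of growth = 1.632 / 1.98 × 100 = 82.424%.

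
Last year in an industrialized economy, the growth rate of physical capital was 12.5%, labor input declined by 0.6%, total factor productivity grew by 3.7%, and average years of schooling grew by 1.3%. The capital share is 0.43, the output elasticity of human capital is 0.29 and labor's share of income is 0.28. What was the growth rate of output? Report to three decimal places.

9.284%

Labor's share = 1 − 0.43 − 0.29 = 0.28.
Physical capital: 0.43 × 12.5 = 5.375 pp.
Average years of schooling: 0.29 × 1.3 = 0.377 pp.
Labor input: 0.28 × (-0.6) = -0.168 pp.
Output growth = 3.7 + 5.584 = 9.284%.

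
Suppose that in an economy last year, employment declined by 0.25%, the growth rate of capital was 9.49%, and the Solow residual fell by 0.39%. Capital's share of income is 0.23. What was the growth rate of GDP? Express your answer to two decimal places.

1.60%

Labor's share = 1 − 0.23 = 0.77.
Capital: 0.23 × 9.49 = 2.1827 pp.
Employment: 0.77 × (-0.25) = -0.1925 pp.
Output growth = -0.39 + 1.9902 = 1.6002%.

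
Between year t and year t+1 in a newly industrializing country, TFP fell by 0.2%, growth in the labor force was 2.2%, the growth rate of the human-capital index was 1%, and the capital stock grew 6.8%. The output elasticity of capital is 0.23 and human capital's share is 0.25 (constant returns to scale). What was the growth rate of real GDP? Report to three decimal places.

2.758%

Labor's share = 1 − 0.23 − 0.25 = 0.52.
The capital stock: 0.23 × 6.8 = 1.564 pp.
The human-capital index: 0.25 × 1 = 0.25 pp.
The labor force: 0.52 × 2.2 = 1.144 pp.
Output growth = -0.2 + 2.958 = 2.758%.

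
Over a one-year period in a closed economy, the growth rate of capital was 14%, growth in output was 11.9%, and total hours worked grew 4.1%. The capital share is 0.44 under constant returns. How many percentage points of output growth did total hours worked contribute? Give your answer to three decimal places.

Labor's share = 1 − 0.44 = 0.56.
Contribution = share × growth = 0.56 × 4.1 = 2.296 pp.

2.296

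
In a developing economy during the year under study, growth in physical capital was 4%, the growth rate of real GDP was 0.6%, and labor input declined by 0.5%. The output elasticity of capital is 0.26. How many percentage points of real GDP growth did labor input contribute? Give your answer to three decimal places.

Labor's share = 1 − 0.26 = 0.74.
Contribution = share × growth = 0.74 × (-0.5) = -0.37 pp.

-0.370 pp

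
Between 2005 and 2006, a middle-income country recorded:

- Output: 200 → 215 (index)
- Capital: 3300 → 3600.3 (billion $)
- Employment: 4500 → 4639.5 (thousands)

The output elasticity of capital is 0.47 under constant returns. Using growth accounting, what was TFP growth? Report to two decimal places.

TFP growth was 1.58%.

Output growth = (215 − 200) / 200 = 7.5%.
Capital growth = (3600.3 − 3300) / 3300 = 9.1%.
Employment growth = (4639.5 − 4500) / 4500 = 3.1%.
Labor's share = 1 − 0.47 = 0.53.
Capital: 0.47 × 9.1 = 4.277 pp.
Employment: 0.53 × 3.1 = 1.643 pp.
TFP growth = 7.5 − 5.92 = 1.58%.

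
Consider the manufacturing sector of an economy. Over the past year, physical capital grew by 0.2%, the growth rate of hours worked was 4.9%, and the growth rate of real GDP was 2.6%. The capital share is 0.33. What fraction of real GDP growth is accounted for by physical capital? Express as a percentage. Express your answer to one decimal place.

Physical capital contributed 0.33 × 0.2 = 0.066 pp.
Share of growth = 0.066 / 2.6 × 100 = 2.538%.

Physical capital accounted for 2.5% of growth.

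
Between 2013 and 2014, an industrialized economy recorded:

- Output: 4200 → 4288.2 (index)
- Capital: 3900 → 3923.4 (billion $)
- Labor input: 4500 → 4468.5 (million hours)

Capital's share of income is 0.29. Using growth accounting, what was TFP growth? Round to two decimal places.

2.42%

Output growth = (4288.2 − 4200) / 4200 = 2.1%.
Capital growth = (3923.4 − 3900) / 3900 = 0.6%.
Labor input growth = (4468.5 − 4500) / 4500 = -0.7%.
Labor's share = 1 − 0.29 = 0.71.
Capital: 0.29 × 0.6 = 0.174 pp.
Labor input: 0.71 × (-0.7) = -0.497 pp.
TFP growth = 2.1 + 0.323 = 2.423%.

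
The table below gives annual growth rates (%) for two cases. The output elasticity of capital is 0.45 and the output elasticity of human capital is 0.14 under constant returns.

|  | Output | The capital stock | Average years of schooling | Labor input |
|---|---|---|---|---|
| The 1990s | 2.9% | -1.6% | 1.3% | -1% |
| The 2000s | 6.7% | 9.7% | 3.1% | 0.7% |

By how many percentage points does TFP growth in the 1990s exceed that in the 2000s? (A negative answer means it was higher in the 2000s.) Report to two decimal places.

Labor's share = 1 − 0.45 − 0.14 = 0.41.
The 1990s: TFP = 2.9 + 0.72 − 0.182 + 0.41 = 3.848%.
The 2000s: TFP = 6.7 − 4.365 − 0.434 − 0.287 = 1.614%.
Difference = 3.848 − (1.614) = 2.234 pp.

2.23 percentage points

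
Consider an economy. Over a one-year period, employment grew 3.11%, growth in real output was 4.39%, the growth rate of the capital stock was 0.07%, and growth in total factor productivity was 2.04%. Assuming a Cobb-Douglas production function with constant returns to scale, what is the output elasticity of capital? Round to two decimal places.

α = 0.25

gY = gA + α·gK + (1−α)·gL, so gY − gA − gL = α(gK − gL).
4.39 − 2.04 − 3.11 = α × (0.07 − 3.11).
-0.76 = -3.04 α, so α = 0.25.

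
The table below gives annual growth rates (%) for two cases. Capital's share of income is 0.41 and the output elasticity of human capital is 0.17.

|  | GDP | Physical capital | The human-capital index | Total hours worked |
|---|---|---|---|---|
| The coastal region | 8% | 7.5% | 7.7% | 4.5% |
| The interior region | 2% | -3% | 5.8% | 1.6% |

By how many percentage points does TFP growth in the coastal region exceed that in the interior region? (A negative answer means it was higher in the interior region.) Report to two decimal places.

Labor's share = 1 − 0.41 − 0.17 = 0.42.
The coastal region: TFP = 8 − 3.075 − 1.309 − 1.89 = 1.726%.
The interior region: TFP = 2 + 1.23 − 0.986 − 0.672 = 1.572%.
Difference = 1.726 − (1.572) = 0.154 pp.

0.15 percentage points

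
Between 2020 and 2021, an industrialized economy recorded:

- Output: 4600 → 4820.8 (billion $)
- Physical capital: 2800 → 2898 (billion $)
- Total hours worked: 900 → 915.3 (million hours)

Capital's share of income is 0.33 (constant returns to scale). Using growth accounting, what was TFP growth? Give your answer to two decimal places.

2.51%

Output growth = (4820.8 − 4600) / 4600 = 4.8%.
Physical capital growth = (2898 − 2800) / 2800 = 3.5%.
Total hours worked growth = (915.3 − 900) / 900 = 1.7%.
Labor's share = 1 − 0.33 = 0.67.
Physical capital: 0.33 × 3.5 = 1.155 pp.
Total hours worked: 0.67 × 1.7 = 1.139 pp.
TFP growth = 4.8 − 2.294 = 2.506%.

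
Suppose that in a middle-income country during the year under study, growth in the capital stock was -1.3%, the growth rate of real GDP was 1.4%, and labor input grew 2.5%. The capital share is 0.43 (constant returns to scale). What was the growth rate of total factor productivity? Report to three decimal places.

Labor's share = 1 − 0.43 = 0.57.
The capital stock: 0.43 × (-1.3) = -0.559 pp.
Labor input: 0.57 × 2.5 = 1.425 pp.
TFP growth = 1.4 − 0.866 = 0.534%.

0.534%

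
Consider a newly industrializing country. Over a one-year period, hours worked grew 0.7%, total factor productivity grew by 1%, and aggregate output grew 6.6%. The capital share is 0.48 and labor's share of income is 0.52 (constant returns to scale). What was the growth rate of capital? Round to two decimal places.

Labor's share = 1 − 0.48 = 0.52.
gY = gA + 0.52×0.7 + 0.48×g.
0.48×g = 6.6 − 1 − 0.364 = 5.236.
g = 5.236 / 0.48 = 10.9083%.

10.91%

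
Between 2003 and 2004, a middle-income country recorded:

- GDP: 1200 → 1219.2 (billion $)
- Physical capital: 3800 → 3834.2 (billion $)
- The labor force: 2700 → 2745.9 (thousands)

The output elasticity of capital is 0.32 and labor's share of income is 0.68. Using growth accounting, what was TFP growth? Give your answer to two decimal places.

GDP growth = (1219.2 − 1200) / 1200 = 1.6%.
Physical capital growth = (3834.2 − 3800) / 3800 = 0.9%.
The labor force growth = (2745.9 − 2700) / 2700 = 1.7%.
Labor's share = 1 − 0.32 = 0.68.
Physical capital: 0.32 × 0.9 = 0.288 pp.
The labor force: 0.68 × 1.7 = 1.156 pp.
TFP growth = 1.6 − 1.444 = 0.156%.

TFP grew 0.16%.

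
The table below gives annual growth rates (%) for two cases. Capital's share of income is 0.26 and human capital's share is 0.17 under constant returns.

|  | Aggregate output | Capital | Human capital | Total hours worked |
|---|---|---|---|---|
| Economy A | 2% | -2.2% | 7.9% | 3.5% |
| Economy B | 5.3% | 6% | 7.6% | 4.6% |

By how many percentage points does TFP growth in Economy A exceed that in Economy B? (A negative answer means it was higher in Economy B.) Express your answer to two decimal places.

-0.59 percentage points

Labor's share = 1 − 0.26 − 0.17 = 0.57.
Economy A: TFP = 2 + 0.572 − 1.343 − 1.995 = -0.766%.
Economy B: TFP = 5.3 − 1.56 − 1.292 − 2.622 = -0.174%.
Difference = -0.766 − (-0.174) = -0.592 pp.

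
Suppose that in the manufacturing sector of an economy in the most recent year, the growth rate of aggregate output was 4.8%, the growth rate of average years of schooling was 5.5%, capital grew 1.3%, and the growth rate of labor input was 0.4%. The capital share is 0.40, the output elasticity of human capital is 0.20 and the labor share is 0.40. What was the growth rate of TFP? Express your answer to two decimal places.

Labor's share = 1 − 0.4 − 0.2 = 0.4.
Capital: 0.4 × 1.3 = 0.52 pp.
Average years of schooling: 0.2 × 5.5 = 1.1 pp.
Labor input: 0.4 × 0.4 = 0.16 pp.
TFP growth = 4.8 − 1.78 = 3.02%.

3.02%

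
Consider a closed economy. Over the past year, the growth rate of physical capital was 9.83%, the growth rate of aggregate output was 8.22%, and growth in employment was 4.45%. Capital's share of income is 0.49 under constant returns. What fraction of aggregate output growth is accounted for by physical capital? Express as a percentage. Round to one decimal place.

Physical capital accounted for 58.6% of growth.

Physical capital contributed 0.49 × 9.83 = 4.8167 pp.
Share of growth = 4.8167 / 8.22 × 100 = 58.597%.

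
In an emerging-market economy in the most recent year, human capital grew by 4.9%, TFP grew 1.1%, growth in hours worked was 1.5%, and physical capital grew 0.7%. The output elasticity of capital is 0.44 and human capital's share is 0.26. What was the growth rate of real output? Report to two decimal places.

3.13%

Labor's share = 1 − 0.44 − 0.26 = 0.3.
Physical capital: 0.44 × 0.7 = 0.308 pp.
Human capital: 0.26 × 4.9 = 1.274 pp.
Hours worked: 0.3 × 1.5 = 0.45 pp.
Output growth = 1.1 + 2.032 = 3.132%.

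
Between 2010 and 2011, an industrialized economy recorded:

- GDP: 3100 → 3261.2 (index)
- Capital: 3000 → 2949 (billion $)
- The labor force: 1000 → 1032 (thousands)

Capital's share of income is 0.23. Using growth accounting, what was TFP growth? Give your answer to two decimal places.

TFP grew 3.13%.

GDP growth = (3261.2 − 3100) / 3100 = 5.2%.
Capital growth = (2949 − 3000) / 3000 = -1.7%.
The labor force growth = (1032 − 1000) / 1000 = 3.2%.
Labor's share = 1 − 0.23 = 0.77.
Capital: 0.23 × (-1.7) = -0.391 pp.
The labor force: 0.77 × 3.2 = 2.464 pp.
TFP growth = 5.2 − 2.073 = 3.127%.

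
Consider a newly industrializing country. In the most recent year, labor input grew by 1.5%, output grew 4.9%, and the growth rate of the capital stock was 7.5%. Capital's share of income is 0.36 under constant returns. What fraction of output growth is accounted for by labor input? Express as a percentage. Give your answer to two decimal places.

Labor's share = 1 − 0.36 = 0.64.
Labor input contributed 0.64 × 1.5 = 0.96 pp.
Share of growth = 0.96 / 4.9 × 100 = 19.5918%.

19.59%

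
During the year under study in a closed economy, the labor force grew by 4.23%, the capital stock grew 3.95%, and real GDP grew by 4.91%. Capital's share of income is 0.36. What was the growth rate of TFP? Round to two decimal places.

Labor's share = 1 − 0.36 = 0.64.
The capital stock: 0.36 × 3.95 = 1.422 pp.
The labor force: 0.64 × 4.23 = 2.7072 pp.
TFP growth = 4.91 − 4.1292 = 0.7808%.

0.78%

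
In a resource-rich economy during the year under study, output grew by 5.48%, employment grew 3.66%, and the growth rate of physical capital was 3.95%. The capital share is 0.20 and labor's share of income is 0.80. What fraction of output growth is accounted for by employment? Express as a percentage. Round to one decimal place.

53.4%

Labor's share = 1 − 0.2 = 0.8.
Employment contributed 0.8 × 3.66 = 2.928 pp.
Share of growth = 2.928 / 5.48 × 100 = 53.431%.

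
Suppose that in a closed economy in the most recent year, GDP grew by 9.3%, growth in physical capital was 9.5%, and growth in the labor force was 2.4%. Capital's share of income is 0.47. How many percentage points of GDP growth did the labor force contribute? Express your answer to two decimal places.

Labor's share = 1 − 0.47 = 0.53.
Contribution = share × growth = 0.53 × 2.4 = 1.272 pp.

1.27 pp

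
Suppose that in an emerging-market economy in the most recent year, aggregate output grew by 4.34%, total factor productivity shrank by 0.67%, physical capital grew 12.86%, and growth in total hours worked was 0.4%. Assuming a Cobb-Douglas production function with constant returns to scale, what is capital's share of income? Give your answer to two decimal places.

α = 0.37

gY = gA + α·gK + (1−α)·gL, so gY − gA − gL = α(gK − gL).
4.34 + 0.67 − 0.4 = α × (12.86 − 0.4).
4.61 = 12.46 α, so α = 0.37.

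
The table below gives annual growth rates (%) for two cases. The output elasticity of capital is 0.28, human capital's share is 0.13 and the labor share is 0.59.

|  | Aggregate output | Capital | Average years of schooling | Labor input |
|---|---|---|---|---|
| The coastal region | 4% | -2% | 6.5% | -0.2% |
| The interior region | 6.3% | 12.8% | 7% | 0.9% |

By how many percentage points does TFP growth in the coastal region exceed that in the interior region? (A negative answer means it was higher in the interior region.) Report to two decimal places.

Labor's share = 1 − 0.28 − 0.13 = 0.59.
The coastal region: TFP = 4 + 0.56 − 0.845 + 0.118 = 3.833%.
The interior region: TFP = 6.3 − 3.584 − 0.91 − 0.531 = 1.275%.
Difference = 3.833 − (1.275) = 2.558 pp.

2.56 percentage points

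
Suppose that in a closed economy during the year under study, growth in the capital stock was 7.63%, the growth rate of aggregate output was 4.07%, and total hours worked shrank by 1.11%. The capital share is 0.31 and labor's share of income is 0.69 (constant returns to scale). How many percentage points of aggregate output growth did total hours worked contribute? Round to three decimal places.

-0.766 percentage points

Labor's share = 1 − 0.31 = 0.69.
Contribution = share × growth = 0.69 × (-1.11) = -0.7659 pp.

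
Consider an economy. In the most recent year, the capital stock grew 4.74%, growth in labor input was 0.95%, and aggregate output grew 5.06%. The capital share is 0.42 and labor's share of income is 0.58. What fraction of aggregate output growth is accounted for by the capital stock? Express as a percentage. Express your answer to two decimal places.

The capital stock contributed 0.42 × 4.74 = 1.9908 pp.
Share of growth = 1.9908 / 5.06 × 100 = 39.3439%.

39.34%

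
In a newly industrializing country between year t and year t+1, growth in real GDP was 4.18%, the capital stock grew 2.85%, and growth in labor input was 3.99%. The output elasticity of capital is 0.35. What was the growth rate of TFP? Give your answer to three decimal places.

Labor's share = 1 − 0.35 = 0.65.
The capital stock: 0.35 × 2.85 = 0.9975 pp.
Labor input: 0.65 × 3.99 = 2.5935 pp.
TFP growth = 4.18 − 3.591 = 0.589%.

0.589%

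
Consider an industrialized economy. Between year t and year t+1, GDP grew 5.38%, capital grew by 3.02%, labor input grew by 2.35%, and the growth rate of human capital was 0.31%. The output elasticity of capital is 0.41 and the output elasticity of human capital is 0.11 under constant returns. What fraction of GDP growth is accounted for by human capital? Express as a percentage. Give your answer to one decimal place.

Human capital contributed 0.11 × 0.31 = 0.0341 pp.
Share of growth = 0.0341 / 5.38 × 100 = 0.634%.

Human capital accounted for 0.6% of growth.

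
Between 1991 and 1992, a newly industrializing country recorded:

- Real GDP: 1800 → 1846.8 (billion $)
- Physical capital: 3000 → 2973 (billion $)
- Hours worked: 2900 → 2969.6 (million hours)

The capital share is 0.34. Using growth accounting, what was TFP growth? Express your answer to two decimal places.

1.32%

Real GDP growth = (1846.8 − 1800) / 1800 = 2.6%.
Physical capital growth = (2973 − 3000) / 3000 = -0.9%.
Hours worked growth = (2969.6 − 2900) / 2900 = 2.4%.
Labor's share = 1 − 0.34 = 0.66.
Physical capital: 0.34 × (-0.9) = -0.306 pp.
Hours worked: 0.66 × 2.4 = 1.584 pp.
TFP growth = 2.6 − 1.278 = 1.322%.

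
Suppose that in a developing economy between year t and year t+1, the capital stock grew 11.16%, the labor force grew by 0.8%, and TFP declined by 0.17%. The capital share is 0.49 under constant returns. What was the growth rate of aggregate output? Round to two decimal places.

Labor's share = 1 − 0.49 = 0.51.
The capital stock: 0.49 × 11.16 = 5.4684 pp.
The labor force: 0.51 × 0.8 = 0.408 pp.
Output growth = -0.17 + 5.8764 = 5.7064%.

Aggregate output grew 5.71%.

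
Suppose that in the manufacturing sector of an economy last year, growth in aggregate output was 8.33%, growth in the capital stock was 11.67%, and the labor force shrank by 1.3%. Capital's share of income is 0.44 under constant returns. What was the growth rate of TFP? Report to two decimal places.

TFP growth was 3.92%.

Labor's share = 1 − 0.44 = 0.56.
The capital stock: 0.44 × 11.67 = 5.1348 pp.
The labor force: 0.56 × (-1.3) = -0.728 pp.
TFP growth = 8.33 − 4.4068 = 3.9232%.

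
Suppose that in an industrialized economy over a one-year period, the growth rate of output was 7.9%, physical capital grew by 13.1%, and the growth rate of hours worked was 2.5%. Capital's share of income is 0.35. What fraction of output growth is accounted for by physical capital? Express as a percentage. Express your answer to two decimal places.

Physical capital accounted for 58.04% of growth.

Physical capital contributed 0.35 × 13.1 = 4.585 pp.
Share of growth = 4.585 / 7.9 × 100 = 58.038%.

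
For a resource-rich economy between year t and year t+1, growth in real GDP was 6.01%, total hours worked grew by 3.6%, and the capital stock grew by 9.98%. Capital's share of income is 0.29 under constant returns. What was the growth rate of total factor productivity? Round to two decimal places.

0.56%

Labor's share = 1 − 0.29 = 0.71.
The capital stock: 0.29 × 9.98 = 2.8942 pp.
Total hours worked: 0.71 × 3.6 = 2.556 pp.
TFP growth = 6.01 − 5.4502 = 0.5598%.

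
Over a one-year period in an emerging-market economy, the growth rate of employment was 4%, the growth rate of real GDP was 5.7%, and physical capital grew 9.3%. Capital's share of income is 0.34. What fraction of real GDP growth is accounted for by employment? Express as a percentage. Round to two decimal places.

46.32%

Labor's share = 1 − 0.34 = 0.66.
Employment contributed 0.66 × 4 = 2.64 pp.
Share of growth = 2.64 / 5.7 × 100 = 46.3158%.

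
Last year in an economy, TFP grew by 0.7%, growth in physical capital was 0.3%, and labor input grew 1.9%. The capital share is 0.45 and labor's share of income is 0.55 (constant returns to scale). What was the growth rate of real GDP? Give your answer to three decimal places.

1.880%

Labor's share = 1 − 0.45 = 0.55.
Physical capital: 0.45 × 0.3 = 0.135 pp.
Labor input: 0.55 × 1.9 = 1.045 pp.
Output growth = 0.7 + 1.18 = 1.88%.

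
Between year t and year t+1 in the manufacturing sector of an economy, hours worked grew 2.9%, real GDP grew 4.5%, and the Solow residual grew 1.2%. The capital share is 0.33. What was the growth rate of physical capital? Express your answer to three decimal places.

Labor's share = 1 − 0.33 = 0.67.
gY = gA + 0.67×2.9 + 0.33×g.
0.33×g = 4.5 − 1.2 − 1.943 = 1.357.
g = 1.357 / 0.33 = 4.11212%.

Physical capital growth was 4.112%.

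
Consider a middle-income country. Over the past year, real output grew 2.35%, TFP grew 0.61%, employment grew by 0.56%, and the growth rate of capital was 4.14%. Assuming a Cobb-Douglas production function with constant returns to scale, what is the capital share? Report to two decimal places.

0.33

gY = gA + α·gK + (1−α)·gL, so gY − gA − gL = α(gK − gL).
2.35 − 0.61 − 0.56 = α × (4.14 − 0.56).
1.18 = 3.58 α, so α = 0.3296.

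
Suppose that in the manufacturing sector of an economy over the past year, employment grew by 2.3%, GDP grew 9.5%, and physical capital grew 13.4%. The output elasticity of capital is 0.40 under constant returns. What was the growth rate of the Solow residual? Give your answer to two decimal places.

The Solow residual grew 2.76%.

Labor's share = 1 − 0.4 = 0.6.
Physical capital: 0.4 × 13.4 = 5.36 pp.
Employment: 0.6 × 2.3 = 1.38 pp.
TFP growth = 9.5 − 6.74 = 2.76%.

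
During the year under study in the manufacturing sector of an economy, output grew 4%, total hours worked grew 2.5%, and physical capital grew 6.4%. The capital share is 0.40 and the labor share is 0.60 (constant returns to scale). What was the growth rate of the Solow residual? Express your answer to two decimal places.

Labor's share = 1 − 0.4 = 0.6.
Physical capital: 0.4 × 6.4 = 2.56 pp.
Total hours worked: 0.6 × 2.5 = 1.5 pp.
TFP growth = 4 − 4.06 = -0.06%.

-0.06%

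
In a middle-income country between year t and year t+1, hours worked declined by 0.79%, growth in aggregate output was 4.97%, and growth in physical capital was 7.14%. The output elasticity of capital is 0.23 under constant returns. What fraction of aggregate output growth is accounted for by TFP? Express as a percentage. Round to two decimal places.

Labor's share = 1 − 0.23 = 0.77.
Physical capital: 0.23 × 7.14 = 1.6422 pp.
Hours worked: 0.77 × (-0.79) = -0.6083 pp.
TFP growth = 4.97 − 1.0339 = 3.9361%.
TFP share of growth = 3.9361 / 4.97 × 100 = 79.1972%.

79.20%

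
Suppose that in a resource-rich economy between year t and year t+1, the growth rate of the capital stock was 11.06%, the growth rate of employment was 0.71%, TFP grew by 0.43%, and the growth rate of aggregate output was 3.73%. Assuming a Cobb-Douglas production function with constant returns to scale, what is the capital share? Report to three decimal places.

gY = gA + α·gK + (1−α)·gL, so gY − gA − gL = α(gK − gL).
3.73 − 0.43 − 0.71 = α × (11.06 − 0.71).
2.59 = 10.35 α, so α = 0.25024.

0.250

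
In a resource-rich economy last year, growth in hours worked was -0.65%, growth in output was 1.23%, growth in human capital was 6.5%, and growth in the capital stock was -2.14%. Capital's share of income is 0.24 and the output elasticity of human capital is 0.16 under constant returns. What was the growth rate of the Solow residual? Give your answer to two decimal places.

Labor's share = 1 − 0.24 − 0.16 = 0.6.
The capital stock: 0.24 × (-2.14) = -0.5136 pp.
Human capital: 0.16 × 6.5 = 1.04 pp.
Hours worked: 0.6 × (-0.65) = -0.39 pp.
TFP growth = 1.23 − 0.1364 = 1.0936%.

1.09%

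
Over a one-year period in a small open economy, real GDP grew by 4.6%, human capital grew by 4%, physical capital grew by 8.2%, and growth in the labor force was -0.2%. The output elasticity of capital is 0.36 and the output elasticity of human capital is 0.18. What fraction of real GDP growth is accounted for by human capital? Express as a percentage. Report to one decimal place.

15.7%

Human capital contributed 0.18 × 4 = 0.72 pp.
Share of growth = 0.72 / 4.6 × 100 = 15.652%.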